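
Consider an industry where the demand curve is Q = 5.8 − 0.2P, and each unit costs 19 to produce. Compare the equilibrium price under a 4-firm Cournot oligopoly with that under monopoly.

Inverting demand: P = 29 − 5Q.
Cournot with 4 identical firms: the symmetric best-response condition is 29 − 25q = 19. Each firm produces q = 0.4, total output Q = 1.6, price P = 21.
The monopolist equates marginal revenue to marginal cost: 29 − 10Q = 19, so Q = 1. From demand, P = 24.

Cournot: P = 21; Monopoly: P = 24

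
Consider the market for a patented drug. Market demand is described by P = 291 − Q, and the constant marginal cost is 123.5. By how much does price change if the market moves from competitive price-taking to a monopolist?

Perfect competition: P = MC = 123.5, so 291 − Q = 123.5 and Q = 167.5.
The monopolist equates marginal revenue to marginal cost: 291 − 2Q = 123.5, so Q = 83.75. From demand, P = 207.25.
Change in price: 207.25 − 123.5 = 83.75.

P rises by 83.75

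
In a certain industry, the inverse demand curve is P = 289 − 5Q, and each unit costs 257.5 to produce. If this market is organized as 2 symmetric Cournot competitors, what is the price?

In a 2-firm Cournot equilibrium, symmetry and the first-order condition give q = (289 − 257.5)/(15) = 2.1. So Q = 4.2 and P = 268.

P = 268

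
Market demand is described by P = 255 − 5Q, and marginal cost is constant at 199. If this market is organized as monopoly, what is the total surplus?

A monopolist chooses Q where MR = MC. MR = 255 − 10Q; setting this equal to 199 gives Q = 5.6 and P = 227.
CS = ½·(255 − 227)·5.6 = 78.4; PS = (227 − 199)·5.6 = 156.8; TS = 235.2.

TS = 235.2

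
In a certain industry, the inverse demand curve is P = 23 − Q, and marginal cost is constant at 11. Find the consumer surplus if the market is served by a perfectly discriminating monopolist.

A perfectly discriminating monopolist sells every unit with P(Q) ≥ MC(Q), so output equals the competitive quantity Q = 12. Each buyer pays their reservation price, so CS = 0 and the firm captures all surplus.
CS = 0.

CS = 0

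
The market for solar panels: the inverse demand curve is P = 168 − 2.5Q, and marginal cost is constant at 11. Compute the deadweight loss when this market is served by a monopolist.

DWL = 1232.45

Competitive firms price at marginal cost: P = 11, giving Q = 62.8.
A monopolist chooses Q where MR = MC. MR = 168 − 5Q; setting this equal to 11 gives Q = 31.4 and P = 89.5.
DWL is the triangle between Q = 31.4 and Q = 62.8: ½·(62.8 − 31.4)·(89.5 − 11) = 1232.45.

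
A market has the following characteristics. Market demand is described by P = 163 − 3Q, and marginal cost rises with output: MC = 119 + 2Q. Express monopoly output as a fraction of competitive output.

Q_m/Q_c = 0.625

Monopoly sets MR = MC: 163 − 6Q = 119 + 2Q ⇒ Q = 5.5, P = 163 − 3·5.5 = 146.5.
Under competition P = MC: 163 − 3Q = 119 + 2Q ⇒ Q = 8.8, P = 136.6.
Ratio Q_m/Q_c = 5.5/8.8 = 0.625.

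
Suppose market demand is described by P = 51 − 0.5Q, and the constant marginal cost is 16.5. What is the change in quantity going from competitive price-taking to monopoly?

Competitive firms price at marginal cost: P = 16.5, giving Q = 69.
A monopolist chooses Q where MR = MC. MR = 51 − Q; setting this equal to 16.5 gives Q = 34.5 and P = 33.75.
Change in quantity: 34.5 − 69 = −34.5.

Quantity falls by 34.5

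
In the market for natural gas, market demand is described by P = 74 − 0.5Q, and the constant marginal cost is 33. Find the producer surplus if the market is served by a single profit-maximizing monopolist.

A monopolist chooses Q where MR = MC. MR = 74 − Q; setting this equal to 33 gives Q = 41 and P = 53.5.
PS = (53.5 − 33)·41 = 840.5.

PS = 840.5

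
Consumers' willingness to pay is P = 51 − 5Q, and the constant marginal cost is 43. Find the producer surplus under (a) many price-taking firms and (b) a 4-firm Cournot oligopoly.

Competitive firms price at marginal cost: P = 43, giving Q = 1.6.
PS = (43 − 43)·1.6 = 0.
In a 4-firm Cournot equilibrium, symmetry and the first-order condition give q = (51 − 43)/(25) = 0.32. So Q = 1.28 and P = 44.6.
PS = (44.6 − 43)·1.28 = 2.048.

Competition: PS = 0; Cournot: PS = 2.048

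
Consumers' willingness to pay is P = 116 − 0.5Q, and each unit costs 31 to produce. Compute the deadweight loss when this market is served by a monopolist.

DWL = 1806.25

Competitive firms price at marginal cost: P = 31, giving Q = 170.
Monopoly sets MR = MC: 116 − Q = 31 ⇒ Q = 85, P = 116 − 0.5·85 = 73.5.
DWL is the triangle between Q = 85 and Q = 170: ½·(170 − 85)·(73.5 − 31) = 1806.25.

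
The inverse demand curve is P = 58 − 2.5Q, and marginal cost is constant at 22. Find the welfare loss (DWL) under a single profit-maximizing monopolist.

DWL = 64.8

Under competition P = MC = 22, so Q = (58 − 22)/2.5 = 14.4.
Monopoly sets MR = MC: 58 − 5Q = 22 ⇒ Q = 7.2, P = 58 − 2.5·7.2 = 40.
DWL is the triangle between Q = 7.2 and Q = 14.4: ½·(14.4 − 7.2)·(40 − 22) = 64.8.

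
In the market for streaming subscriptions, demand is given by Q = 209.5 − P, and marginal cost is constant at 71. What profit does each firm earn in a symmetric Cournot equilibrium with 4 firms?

π_i = 767.29

Inverting demand: P = 209.5 − Q.
In a 4-firm Cournot equilibrium, symmetry and the first-order condition give q = (209.5 − 71)/(5) = 27.7. So Q = 110.8 and P = 98.7.
Each firm's profit = (98.7 − 71)·27.7 = 767.29.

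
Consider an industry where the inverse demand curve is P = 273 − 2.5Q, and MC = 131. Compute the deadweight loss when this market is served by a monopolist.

DWL = 1008.2

Perfect competition: P = MC = 131, so 273 − 2.5Q = 131 and Q = 56.8.
Monopoly sets MR = MC: 273 − 5Q = 131 ⇒ Q = 28.4, P = 273 − 2.5·28.4 = 202.
DWL is the triangle between Q = 28.4 and Q = 56.8: ½·(56.8 − 28.4)·(202 − 131) = 1008.2.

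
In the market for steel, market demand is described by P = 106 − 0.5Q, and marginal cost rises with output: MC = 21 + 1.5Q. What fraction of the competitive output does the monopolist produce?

Q_m/Q_c = 0.8

Monopoly sets MR = MC: 106 − Q = 21 + 1.5Q ⇒ Q = 34, P = 106 − 0.5·34 = 89.
Under competition P = MC: 106 − 0.5Q = 21 + 1.5Q ⇒ Q = 42.5, P = 84.75.
Ratio Q_m/Q_c = 34/42.5 = 0.8.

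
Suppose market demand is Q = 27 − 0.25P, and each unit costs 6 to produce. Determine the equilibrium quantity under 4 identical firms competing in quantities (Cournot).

Inverting demand: P = 108 − 4Q.
With 4 symmetric Cournot firms, each firm's FOC gives 108 − 20q = 6, so q = 5.1, Q = 4·5.1 = 20.4, and P = 26.4.

Q = 20.4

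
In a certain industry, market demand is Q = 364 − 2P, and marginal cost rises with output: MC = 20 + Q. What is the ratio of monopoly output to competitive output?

Inverting demand: P = 182 − 0.5Q.
Monopoly sets MR = MC: 182 − Q = 20 + Q ⇒ Q = 81, P = 182 − 0.5·81 = 141.5.
Under competition P = MC: 182 − 0.5Q = 20 + Q ⇒ Q = 108, P = 128.
Ratio Q_m/Q_c = 81/108 = 0.75.

Q_m/Q_c = 0.75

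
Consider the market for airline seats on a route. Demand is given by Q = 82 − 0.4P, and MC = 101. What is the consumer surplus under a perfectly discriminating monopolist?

Inverting demand: P = 205 − 2.5Q.
A perfectly discriminating monopolist sells every unit with P(Q) ≥ MC(Q), so output equals the competitive quantity Q = 41.6. Each buyer pays their reservation price, so CS = 0 and the firm captures all surplus.
CS = 0.

CS = 0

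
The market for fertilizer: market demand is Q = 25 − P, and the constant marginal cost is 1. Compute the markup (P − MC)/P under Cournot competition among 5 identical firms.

Inverting demand: P = 25 − Q.
In a 5-firm Cournot equilibrium, symmetry and the first-order condition give q = (25 − 1)/(6) = 4. So Q = 20 and P = 5.
Lerner index = (P − MC)/P = (5 − 1)/5 = 0.8.

Lerner index = 0.8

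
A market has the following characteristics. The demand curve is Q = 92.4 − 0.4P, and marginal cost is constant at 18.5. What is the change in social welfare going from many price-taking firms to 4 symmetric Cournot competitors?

TS falls by 361.25

Inverting demand: P = 231 − 2.5Q.
Competitive firms price at marginal cost: P = 18.5, giving Q = 85.
CS = ½·(231 − 18.5)·85 = 9031.25; PS = (18.5 − 18.5)·85 = 0; TS = 9031.25.
Cournot with 4 identical firms: the symmetric best-response condition is 231 − 12.5q = 18.5. Each firm produces q = 17, total output Q = 68, price P = 61.
CS = ½·(231 − 61)·68 = 5780; PS = (61 − 18.5)·68 = 2890; TS = 8670.
Change in social welfare: 8670 − 9031.25 = −361.25.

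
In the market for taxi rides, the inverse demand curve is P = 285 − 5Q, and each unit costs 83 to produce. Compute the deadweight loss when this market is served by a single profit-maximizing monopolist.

Perfect competition: P = MC = 83, so 285 − 5Q = 83 and Q = 40.4.
Monopoly sets MR = MC: 285 − 10Q = 83 ⇒ Q = 20.2, P = 285 − 5·20.2 = 184.
DWL is the triangle between Q = 20.2 and Q = 40.4: ½·(40.4 − 20.2)·(184 − 83) = 1020.1.

DWL = 1020.1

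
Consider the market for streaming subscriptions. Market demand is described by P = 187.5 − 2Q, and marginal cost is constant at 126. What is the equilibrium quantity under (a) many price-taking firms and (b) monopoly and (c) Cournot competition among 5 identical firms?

Perfect competition: P = MC = 126, so 187.5 − 2Q = 126 and Q = 30.75.
The monopolist equates marginal revenue to marginal cost: 187.5 − 4Q = 126, so Q = 15.375. From demand, P = 156.75.
Cournot with 5 identical firms: the symmetric best-response condition is 187.5 − 12q = 126. Each firm produces q = 5.125, total output Q = 25.625, price P = 136.25.

Competition: Q = 30.75; Monopoly: Q = 15.375; Cournot: Q = 25.625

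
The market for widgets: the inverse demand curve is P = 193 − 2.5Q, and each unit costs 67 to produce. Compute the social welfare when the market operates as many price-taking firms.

Competitive firms price at marginal cost: P = 67, giving Q = 50.4.
CS = ½·(193 − 67)·50.4 = 3175.2; PS = (67 − 67)·50.4 = 0; TS = 3175.2.

TS = 3175.2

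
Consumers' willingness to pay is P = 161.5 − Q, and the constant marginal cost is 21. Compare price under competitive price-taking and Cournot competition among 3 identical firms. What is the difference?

Perfect competition: P = MC = 21, so 161.5 − Q = 21 and Q = 140.5.
In a 3-firm Cournot equilibrium, symmetry and the first-order condition give q = (161.5 − 21)/(4) = 35.125. So Q = 105.375 and P = 56.125.
Change in price: 56.125 − 21 = 35.125.

Price rises by 35.125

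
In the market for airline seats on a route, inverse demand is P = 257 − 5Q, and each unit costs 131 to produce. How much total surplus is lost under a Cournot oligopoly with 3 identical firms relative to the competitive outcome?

DWL = 99.225

Competitive firms price at marginal cost: P = 131, giving Q = 25.2.
Cournot with 3 identical firms: the symmetric best-response condition is 257 − 20q = 131. Each firm produces q = 6.3, total output Q = 18.9, price P = 162.5.
DWL is the triangle between Q = 18.9 and Q = 25.2: ½·(25.2 − 18.9)·(162.5 − 131) = 99.225.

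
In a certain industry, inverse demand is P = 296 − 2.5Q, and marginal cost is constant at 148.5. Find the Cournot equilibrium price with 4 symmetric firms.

P = 178

Cournot with 4 identical firms: the symmetric best-response condition is 296 − 12.5q = 148.5. Each firm produces q = 11.8, total output Q = 47.2, price P = 178.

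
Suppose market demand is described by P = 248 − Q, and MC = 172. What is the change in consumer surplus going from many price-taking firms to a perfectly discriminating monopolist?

Consumer surplus falls by 2888

Under competition P = MC = 172, so Q = (248 − 172)/1 = 76.
CS = ½·(248 − 172)·76 = 2888.
With perfect price discrimination, output is the efficient level Q = 76 (where demand meets MC), but every buyer pays their willingness to pay: CS = 0 and PS = total surplus.
CS = 0.
Change in consumer surplus: 0 − 2888 = −2888.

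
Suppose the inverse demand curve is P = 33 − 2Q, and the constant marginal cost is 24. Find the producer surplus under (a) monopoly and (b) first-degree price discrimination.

Monopoly: PS = 10.125; Perfect PD: PS = 20.25

Monopoly sets MR = MC: 33 − 4Q = 24 ⇒ Q = 2.25, P = 33 − 2·2.25 = 28.5.
PS = (28.5 − 24)·2.25 = 10.125.
A perfectly discriminating monopolist sells every unit with P(Q) ≥ MC(Q), so output equals the competitive quantity Q = 4.5. Each buyer pays their reservation price, so CS = 0 and the firm captures all surplus.
PS = ½·(33 − 24)·4.5 = 20.25.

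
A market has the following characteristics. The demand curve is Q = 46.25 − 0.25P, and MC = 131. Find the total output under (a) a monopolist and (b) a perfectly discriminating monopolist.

Monopoly: Q = 6.75; Perfect PD: Q = 13.5

Inverting demand: P = 185 − 4Q.
The monopolist equates marginal revenue to marginal cost: 185 − 8Q = 131, so Q = 6.75. From demand, P = 158.
A perfectly discriminating monopolist sells every unit with P(Q) ≥ MC(Q), so output equals the competitive quantity Q = 13.5. Each buyer pays their reservation price, so CS = 0 and the firm captures all surplus.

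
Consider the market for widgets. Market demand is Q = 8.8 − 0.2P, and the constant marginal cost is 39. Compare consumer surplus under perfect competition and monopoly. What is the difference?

Inverting demand: P = 44 − 5Q.
Under competition P = MC = 39, so Q = (44 − 39)/5 = 1.
CS = ½·(44 − 39)·1 = 2.5.
The monopolist equates marginal revenue to marginal cost: 44 − 10Q = 39, so Q = 0.5. From demand, P = 41.5.
CS = ½·(44 − 41.5)·0.5 = 0.625.
Change in consumer surplus: 0.625 − 2.5 = −1.875.

CS falls by 1.875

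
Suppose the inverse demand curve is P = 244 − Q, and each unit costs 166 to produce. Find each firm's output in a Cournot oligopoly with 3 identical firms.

q_i = 19.5

In a 3-firm Cournot equilibrium, symmetry and the first-order condition give q = (244 − 166)/(4) = 19.5. So Q = 58.5 and P = 185.5.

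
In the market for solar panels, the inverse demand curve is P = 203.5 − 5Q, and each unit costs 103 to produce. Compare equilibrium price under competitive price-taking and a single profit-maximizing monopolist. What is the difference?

P rises by 50.25

Competitive firms price at marginal cost: P = 103, giving Q = 20.1.
The monopolist equates marginal revenue to marginal cost: 203.5 − 10Q = 103, so Q = 10.05. From demand, P = 153.25.
Change in equilibrium price: 153.25 − 103 = 50.25.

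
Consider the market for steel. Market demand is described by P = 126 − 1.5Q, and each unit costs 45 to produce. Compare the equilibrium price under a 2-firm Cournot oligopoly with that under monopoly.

Cournot with 2 identical firms: the symmetric best-response condition is 126 − 4.5q = 45. Each firm produces q = 18, total output Q = 36, price P = 72.
Monopoly sets MR = MC: 126 − 3Q = 45 ⇒ Q = 27, P = 126 − 1.5·27 = 85.5.

Cournot: P = 72; Monopoly: P = 85.5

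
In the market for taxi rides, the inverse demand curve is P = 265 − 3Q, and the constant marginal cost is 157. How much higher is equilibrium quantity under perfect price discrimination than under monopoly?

A monopolist chooses Q where MR = MC. MR = 265 − 6Q; setting this equal to 157 gives Q = 18 and P = 211.
With perfect price discrimination, output is the efficient level Q = 36 (where demand meets MC), but every buyer pays their willingness to pay: CS = 0 and PS = total surplus.
Change in equilibrium quantity: 36 − 18 = 18.

Q rises by 18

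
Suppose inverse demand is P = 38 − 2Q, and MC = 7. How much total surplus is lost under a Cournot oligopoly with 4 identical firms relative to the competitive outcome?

Perfect competition: P = MC = 7, so 38 − 2Q = 7 and Q = 15.5.
Cournot with 4 identical firms: the symmetric best-response condition is 38 − 10q = 7. Each firm produces q = 3.1, total output Q = 12.4, price P = 13.2.
DWL is the triangle between Q = 12.4 and Q = 15.5: ½·(15.5 − 12.4)·(13.2 − 7) = 9.61.

DWL = 9.61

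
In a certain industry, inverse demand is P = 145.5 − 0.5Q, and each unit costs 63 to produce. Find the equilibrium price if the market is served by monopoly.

P = 104.25

A monopolist chooses Q where MR = MC. MR = 145.5 − Q; setting this equal to 63 gives Q = 82.5 and P = 104.25.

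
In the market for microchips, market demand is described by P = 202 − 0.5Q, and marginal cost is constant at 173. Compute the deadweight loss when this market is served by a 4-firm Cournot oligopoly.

Perfect competition: P = MC = 173, so 202 − 0.5Q = 173 and Q = 58.
Cournot with 4 identical firms: the symmetric best-response condition is 202 − 2.5q = 173. Each firm produces q = 11.6, total output Q = 46.4, price P = 178.8.
DWL is the triangle between Q = 46.4 and Q = 58: ½·(58 − 46.4)·(178.8 − 173) = 33.64.

DWL = 33.64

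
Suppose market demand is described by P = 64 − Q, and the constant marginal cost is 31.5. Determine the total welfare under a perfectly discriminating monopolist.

A perfectly discriminating monopolist sells every unit with P(Q) ≥ MC(Q), so output equals the competitive quantity Q = 32.5. Each buyer pays their reservation price, so CS = 0 and the firm captures all surplus.
TS = 528.125 (equal to competitive TS).

TS = 528.125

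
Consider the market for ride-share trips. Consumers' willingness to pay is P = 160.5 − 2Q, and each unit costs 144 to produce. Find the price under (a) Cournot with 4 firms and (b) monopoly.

In a 4-firm Cournot equilibrium, symmetry and the first-order condition give q = (160.5 − 144)/(10) = 1.65. So Q = 6.6 and P = 147.3.
Monopoly sets MR = MC: 160.5 − 4Q = 144 ⇒ Q = 4.125, P = 160.5 − 2·4.125 = 152.25.

Cournot: P = 147.3; Monopoly: P = 152.25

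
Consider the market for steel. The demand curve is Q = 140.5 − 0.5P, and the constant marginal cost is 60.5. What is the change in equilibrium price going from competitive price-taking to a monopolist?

P rises by 110.25

Inverting demand: P = 281 − 2Q.
Competitive firms price at marginal cost: P = 60.5, giving Q = 110.25.
A monopolist chooses Q where MR = MC. MR = 281 − 4Q; setting this equal to 60.5 gives Q = 55.125 and P = 170.75.
Change in equilibrium price: 170.75 − 60.5 = 110.25.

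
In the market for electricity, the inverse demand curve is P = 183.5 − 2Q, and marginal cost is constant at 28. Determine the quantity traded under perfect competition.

Competitive firms price at marginal cost: P = 28, giving Q = 77.75.

Q = 77.75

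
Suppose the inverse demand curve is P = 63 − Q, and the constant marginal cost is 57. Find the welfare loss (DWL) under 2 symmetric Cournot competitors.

DWL = 2

Perfect competition: P = MC = 57, so 63 − Q = 57 and Q = 6.
Cournot with 2 identical firms: the symmetric best-response condition is 63 − 3q = 57. Each firm produces q = 2, total output Q = 4, price P = 59.
DWL is the triangle between Q = 4 and Q = 6: ½·(6 − 4)·(59 − 57) = 2.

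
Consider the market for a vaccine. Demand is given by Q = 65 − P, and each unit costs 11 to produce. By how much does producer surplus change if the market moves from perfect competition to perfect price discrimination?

Inverting demand: P = 65 − Q.
Perfect competition: P = MC = 11, so 65 − Q = 11 and Q = 54.
PS = (11 − 11)·54 = 0.
With perfect price discrimination, output is the efficient level Q = 54 (where demand meets MC), but every buyer pays their willingness to pay: CS = 0 and PS = total surplus.
PS = ½·(65 − 11)·54 = 1458.
Change in producer surplus: 1458 − 0 = 1458.

PS rises by 1458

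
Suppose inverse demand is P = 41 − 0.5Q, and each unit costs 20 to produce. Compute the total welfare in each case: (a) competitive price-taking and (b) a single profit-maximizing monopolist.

Competition: TS = 441; Monopoly: TS = 330.75

Perfect competition: P = MC = 20, so 41 − 0.5Q = 20 and Q = 42.
CS = ½·(41 − 20)·42 = 441; PS = (20 − 20)·42 = 0; TS = 441.
A monopolist chooses Q where MR = MC. MR = 41 − Q; setting this equal to 20 gives Q = 21 and P = 30.5.
CS = ½·(41 − 30.5)·21 = 110.25; PS = (30.5 − 20)·21 = 220.5; TS = 330.75.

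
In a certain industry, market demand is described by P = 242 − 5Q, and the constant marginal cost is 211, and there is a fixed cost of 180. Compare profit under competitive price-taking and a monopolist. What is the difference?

Under competition P = MC = 211, so Q = (242 − 211)/5 = 6.2.
Profit = (211 − 211)·6.2 − 180 = −180.
Monopoly sets MR = MC: 242 − 10Q = 211 ⇒ Q = 3.1, P = 242 − 5·3.1 = 226.5.
Profit = (226.5 − 211)·3.1 − 180 = −131.95.
Change in profit: −131.95 − −180 = 48.05.

Profit rises by 48.05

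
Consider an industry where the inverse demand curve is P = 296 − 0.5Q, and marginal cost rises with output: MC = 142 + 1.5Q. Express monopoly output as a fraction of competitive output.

A monopolist chooses Q where MR = MC. MR = 296 − Q; setting this equal to 142 + 1.5Q gives Q = 61.6 and P = 265.2.
Competitive equilibrium sets price equal to marginal cost: 296 − 0.5Q = 142 + 1.5Q, so Q = 77 and P = 257.5.
Ratio Q_m/Q_c = 61.6/77 = 0.8.

Q_m/Q_c = 0.8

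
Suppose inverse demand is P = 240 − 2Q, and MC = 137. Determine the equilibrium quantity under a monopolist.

Q = 25.75

A monopolist chooses Q where MR = MC. MR = 240 − 4Q; setting this equal to 137 gives Q = 25.75 and P = 188.5.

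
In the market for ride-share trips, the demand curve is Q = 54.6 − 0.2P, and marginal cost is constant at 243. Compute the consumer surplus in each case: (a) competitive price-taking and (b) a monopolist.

Competition: CS = 90; Monopoly: CS = 22.5

Inverting demand: P = 273 − 5Q.
Under competition P = MC = 243, so Q = (273 − 243)/5 = 6.
CS = ½·(273 − 243)·6 = 90.
Monopoly sets MR = MC: 273 − 10Q = 243 ⇒ Q = 3, P = 273 − 5·3 = 258.
CS = ½·(273 − 258)·3 = 22.5.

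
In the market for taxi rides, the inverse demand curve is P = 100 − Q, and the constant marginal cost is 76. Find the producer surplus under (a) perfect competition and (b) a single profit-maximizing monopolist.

Competition: PS = 0; Monopoly: PS = 144

Perfect competition: P = MC = 76, so 100 − Q = 76 and Q = 24.
PS = (76 − 76)·24 = 0.
The monopolist equates marginal revenue to marginal cost: 100 − 2Q = 76, so Q = 12. From demand, P = 88.
PS = (88 − 76)·12 = 144.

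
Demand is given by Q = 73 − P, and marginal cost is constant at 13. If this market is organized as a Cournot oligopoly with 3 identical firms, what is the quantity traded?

Q = 45

Inverting demand: P = 73 − Q.
Cournot with 3 identical firms: the symmetric best-response condition is 73 − 4q = 13. Each firm produces q = 15, total output Q = 45, price P = 28.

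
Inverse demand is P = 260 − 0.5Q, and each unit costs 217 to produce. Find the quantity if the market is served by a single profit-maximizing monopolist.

Monopoly sets MR = MC: 260 − Q = 217 ⇒ Q = 43, P = 260 − 0.5·43 = 238.5.

Q = 43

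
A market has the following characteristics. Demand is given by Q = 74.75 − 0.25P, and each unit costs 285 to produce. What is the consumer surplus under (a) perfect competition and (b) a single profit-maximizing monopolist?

Inverting demand: P = 299 − 4Q.
Perfect competition: P = MC = 285, so 299 − 4Q = 285 and Q = 3.5.
CS = ½·(299 − 285)·3.5 = 24.5.
A monopolist chooses Q where MR = MC. MR = 299 − 8Q; setting this equal to 285 gives Q = 1.75 and P = 292.
CS = ½·(299 − 292)·1.75 = 6.125.

Competition: CS = 24.5; Monopoly: CS = 6.125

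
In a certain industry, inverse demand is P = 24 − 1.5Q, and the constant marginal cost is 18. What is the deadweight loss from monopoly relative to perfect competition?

Competitive firms price at marginal cost: P = 18, giving Q = 4.
The monopolist equates marginal revenue to marginal cost: 24 − 3Q = 18, so Q = 2. From demand, P = 21.
DWL is the triangle between Q = 2 and Q = 4: ½·(4 − 2)·(21 − 18) = 3.

DWL = 3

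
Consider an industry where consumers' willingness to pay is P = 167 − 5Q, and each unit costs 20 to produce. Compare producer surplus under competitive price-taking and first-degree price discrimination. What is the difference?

PS rises by 2160.9

Competitive firms price at marginal cost: P = 20, giving Q = 29.4.
PS = (20 − 20)·29.4 = 0.
Under first-degree price discrimination the firm charges each unit its demand price and produces up to where P = MC, i.e. Q = 29.4. Consumer surplus is zero; producer surplus equals total surplus.
PS = ½·(167 − 20)·29.4 = 2160.9.
Change in producer surplus: 2160.9 − 0 = 2160.9.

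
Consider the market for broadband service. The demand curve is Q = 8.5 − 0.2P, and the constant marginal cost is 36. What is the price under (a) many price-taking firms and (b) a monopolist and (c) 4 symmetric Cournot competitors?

Competition: P = 36; Monopoly: P = 39.25; Cournot: P = 37.3

Inverting demand: P = 42.5 − 5Q.
Perfect competition: P = MC = 36, so 42.5 − 5Q = 36 and Q = 1.3.
Monopoly sets MR = MC: 42.5 − 10Q = 36 ⇒ Q = 0.65, P = 42.5 − 5·0.65 = 39.25.
With 4 symmetric Cournot firms, each firm's FOC gives 42.5 − 25q = 36, so q = 0.26, Q = 4·0.26 = 1.04, and P = 37.3.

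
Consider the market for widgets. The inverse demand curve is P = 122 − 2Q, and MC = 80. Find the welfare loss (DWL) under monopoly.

Perfect competition: P = MC = 80, so 122 − 2Q = 80 and Q = 21.
The monopolist equates marginal revenue to marginal cost: 122 − 4Q = 80, so Q = 10.5. From demand, P = 101.
DWL is the triangle between Q = 10.5 and Q = 21: ½·(21 − 10.5)·(101 − 80) = 110.25.

DWL = 110.25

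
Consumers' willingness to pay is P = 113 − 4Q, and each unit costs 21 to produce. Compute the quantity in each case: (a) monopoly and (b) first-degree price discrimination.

A monopolist chooses Q where MR = MC. MR = 113 − 8Q; setting this equal to 21 gives Q = 11.5 and P = 67.
A perfectly discriminating monopolist sells every unit with P(Q) ≥ MC(Q), so output equals the competitive quantity Q = 23. Each buyer pays their reservation price, so CS = 0 and the firm captures all surplus.

Monopoly: Q = 11.5; Perfect PD: Q = 23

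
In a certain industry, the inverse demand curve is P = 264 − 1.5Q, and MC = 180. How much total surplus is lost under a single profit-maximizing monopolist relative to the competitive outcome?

Under competition P = MC = 180, so Q = (264 − 180)/1.5 = 56.
Monopoly sets MR = MC: 264 − 3Q = 180 ⇒ Q = 28, P = 264 − 1.5·28 = 222.
DWL is the triangle between Q = 28 and Q = 56: ½·(56 − 28)·(222 − 180) = 588.

DWL = 588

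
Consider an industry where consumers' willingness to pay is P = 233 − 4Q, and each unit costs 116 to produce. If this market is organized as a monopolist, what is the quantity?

Q = 14.625

Monopoly sets MR = MC: 233 − 8Q = 116 ⇒ Q = 14.625, P = 233 − 4·14.625 = 174.5.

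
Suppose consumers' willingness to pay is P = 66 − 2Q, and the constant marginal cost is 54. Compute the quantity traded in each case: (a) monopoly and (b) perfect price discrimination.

Monopoly: Q = 3; Perfect PD: Q = 6

The monopolist equates marginal revenue to marginal cost: 66 − 4Q = 54, so Q = 3. From demand, P = 60.
Under first-degree price discrimination the firm charges each unit its demand price and produces up to where P = MC, i.e. Q = 6. Consumer surplus is zero; producer surplus equals total surplus.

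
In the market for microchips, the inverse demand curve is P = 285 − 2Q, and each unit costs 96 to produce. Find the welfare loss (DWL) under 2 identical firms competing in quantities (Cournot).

Under competition P = MC = 96, so Q = (285 − 96)/2 = 94.5.
In a 2-firm Cournot equilibrium, symmetry and the first-order condition give q = (285 − 96)/(6) = 31.5. So Q = 63 and P = 159.
DWL is the triangle between Q = 63 and Q = 94.5: ½·(94.5 − 63)·(159 − 96) = 992.25.

DWL = 992.25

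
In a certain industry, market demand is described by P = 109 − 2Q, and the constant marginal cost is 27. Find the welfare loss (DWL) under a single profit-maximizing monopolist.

Competitive firms price at marginal cost: P = 27, giving Q = 41.
The monopolist equates marginal revenue to marginal cost: 109 − 4Q = 27, so Q = 20.5. From demand, P = 68.
DWL is the triangle between Q = 20.5 and Q = 41: ½·(41 − 20.5)·(68 − 27) = 420.25.

DWL = 420.25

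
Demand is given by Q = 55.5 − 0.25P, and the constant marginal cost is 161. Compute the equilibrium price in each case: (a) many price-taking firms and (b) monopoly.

Inverting demand: P = 222 − 4Q.
Under competition P = MC = 161, so Q = (222 − 161)/4 = 15.25.
The monopolist equates marginal revenue to marginal cost: 222 − 8Q = 161, so Q = 7.625. From demand, P = 191.5.

Competition: P = 161; Monopoly: P = 191.5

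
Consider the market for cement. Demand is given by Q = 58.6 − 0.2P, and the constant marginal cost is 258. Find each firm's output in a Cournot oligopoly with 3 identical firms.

Inverting demand: P = 293 − 5Q.
In a 3-firm Cournot equilibrium, symmetry and the first-order condition give q = (293 − 258)/(20) = 1.75. So Q = 5.25 and P = 266.75.

q_i = 1.75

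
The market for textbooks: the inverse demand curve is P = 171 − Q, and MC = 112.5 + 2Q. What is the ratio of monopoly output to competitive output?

The monopolist equates marginal revenue to marginal cost: 171 − 2Q = 112.5 + 2Q, so Q = 14.625. From demand, P = 156.375.
Competitive equilibrium sets price equal to marginal cost: 171 − Q = 112.5 + 2Q, so Q = 19.5 and P = 151.5.
Ratio Q_m/Q_c = 14.625/19.5 = 0.75.

Q_m/Q_c = 0.75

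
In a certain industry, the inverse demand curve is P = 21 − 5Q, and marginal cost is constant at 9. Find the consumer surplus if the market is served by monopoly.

The monopolist equates marginal revenue to marginal cost: 21 − 10Q = 9, so Q = 1.2. From demand, P = 15.
CS = ½·(21 − 15)·1.2 = 3.6.

CS = 3.6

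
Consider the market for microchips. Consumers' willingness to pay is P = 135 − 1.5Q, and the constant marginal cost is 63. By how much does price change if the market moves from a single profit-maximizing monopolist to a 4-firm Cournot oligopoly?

Price falls by 21.6

Monopoly sets MR = MC: 135 − 3Q = 63 ⇒ Q = 24, P = 135 − 1.5·24 = 99.
In a 4-firm Cournot equilibrium, symmetry and the first-order condition give q = (135 − 63)/(7.5) = 9.6. So Q = 38.4 and P = 77.4.
Change in price: 77.4 − 99 = −21.6.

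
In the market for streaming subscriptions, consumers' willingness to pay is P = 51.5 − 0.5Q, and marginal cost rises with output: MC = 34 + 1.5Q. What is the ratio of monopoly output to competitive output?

Q_m/Q_c = 0.8

Monopoly sets MR = MC: 51.5 − Q = 34 + 1.5Q ⇒ Q = 7, P = 51.5 − 0.5·7 = 48.
Competitive equilibrium sets price equal to marginal cost: 51.5 − 0.5Q = 34 + 1.5Q, so Q = 8.75 and P = 47.125.
Ratio Q_m/Q_c = 7/8.75 = 0.8.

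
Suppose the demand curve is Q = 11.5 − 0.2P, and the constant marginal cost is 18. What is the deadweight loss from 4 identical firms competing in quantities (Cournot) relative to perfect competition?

Inverting demand: P = 57.5 − 5Q.
Perfect competition: P = MC = 18, so 57.5 − 5Q = 18 and Q = 7.9.
Cournot with 4 identical firms: the symmetric best-response condition is 57.5 − 25q = 18. Each firm produces q = 1.58, total output Q = 6.32, price P = 25.9.
DWL is the triangle between Q = 6.32 and Q = 7.9: ½·(7.9 − 6.32)·(25.9 − 18) = 6.241.

DWL = 6.241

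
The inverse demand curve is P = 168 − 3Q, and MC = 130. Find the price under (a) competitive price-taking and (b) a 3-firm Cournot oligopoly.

Competition: P = 130; Cournot: P = 139.5

Under competition P = MC = 130, so Q = (168 − 130)/3 = 38/3.
In a 3-firm Cournot equilibrium, symmetry and the first-order condition give q = (168 − 130)/(12) = 19/6. So Q = 9.5 and P = 139.5.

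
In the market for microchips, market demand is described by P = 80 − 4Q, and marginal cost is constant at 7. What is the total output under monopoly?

Q = 9.125

A monopolist chooses Q where MR = MC. MR = 80 − 8Q; setting this equal to 7 gives Q = 9.125 and P = 43.5.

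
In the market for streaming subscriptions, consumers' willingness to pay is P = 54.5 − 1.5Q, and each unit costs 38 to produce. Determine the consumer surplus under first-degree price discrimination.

CS = 0

With perfect price discrimination, output is the efficient level Q = 11 (where demand meets MC), but every buyer pays their willingness to pay: CS = 0 and PS = total surplus.
CS = 0.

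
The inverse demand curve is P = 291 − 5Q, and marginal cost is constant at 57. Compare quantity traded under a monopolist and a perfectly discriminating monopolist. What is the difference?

Q rises by 23.4

A monopolist chooses Q where MR = MC. MR = 291 − 10Q; setting this equal to 57 gives Q = 23.4 and P = 174.
A perfectly discriminating monopolist sells every unit with P(Q) ≥ MC(Q), so output equals the competitive quantity Q = 46.8. Each buyer pays their reservation price, so CS = 0 and the firm captures all surplus.
Change in quantity traded: 46.8 − 23.4 = 23.4.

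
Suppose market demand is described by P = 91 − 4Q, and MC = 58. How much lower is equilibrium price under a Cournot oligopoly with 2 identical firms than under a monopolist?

The monopolist equates marginal revenue to marginal cost: 91 − 8Q = 58, so Q = 4.125. From demand, P = 74.5.
With 2 symmetric Cournot firms, each firm's FOC gives 91 − 12q = 58, so q = 2.75, Q = 2·2.75 = 5.5, and P = 69.
Change in equilibrium price: 69 − 74.5 = −5.5.

Equilibrium price falls by 5.5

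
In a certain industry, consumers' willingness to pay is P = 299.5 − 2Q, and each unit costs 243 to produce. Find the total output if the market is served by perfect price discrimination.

Q = 28.25

Under first-degree price discrimination the firm charges each unit its demand price and produces up to where P = MC, i.e. Q = 28.25. Consumer surplus is zero; producer surplus equals total surplus.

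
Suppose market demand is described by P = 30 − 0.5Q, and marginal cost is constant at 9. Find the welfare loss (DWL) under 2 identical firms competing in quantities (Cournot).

DWL = 49

Competitive firms price at marginal cost: P = 9, giving Q = 42.
With 2 symmetric Cournot firms, each firm's FOC gives 30 − 1.5q = 9, so q = 14, Q = 2·14 = 28, and P = 16.
DWL is the triangle between Q = 28 and Q = 42: ½·(42 − 28)·(16 − 9) = 49.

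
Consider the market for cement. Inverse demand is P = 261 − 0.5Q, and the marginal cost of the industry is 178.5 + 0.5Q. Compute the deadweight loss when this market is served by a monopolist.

DWL = 378.125

Under competition P = MC: 261 − 0.5Q = 178.5 + 0.5Q ⇒ Q = 82.5, P = 219.75.
Monopoly sets MR = MC: 261 − Q = 178.5 + 0.5Q ⇒ Q = 55, P = 261 − 0.5·55 = 233.5.
CS = ½·(261 − 219.75)·82.5 = 27225/16; PS = (219.75·82.5 − 178.5·82.5 − ½·0.5·82.5²) = 27225/16; TS = 3403.125.
CS = ½·(261 − 233.5)·55 = 756.25; PS = (233.5·55 − 178.5·55 − ½·0.5·55²) = 2268.75; TS = 3025.
DWL = 3403.125 − 3025 = 378.125.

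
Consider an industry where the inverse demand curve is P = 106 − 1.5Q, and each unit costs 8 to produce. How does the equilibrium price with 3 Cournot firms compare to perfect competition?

Cournot: P = 32.5; Competition: P = 8

With 3 symmetric Cournot firms, each firm's FOC gives 106 − 6q = 8, so q = 49/3, Q = 3·49/3 = 49, and P = 32.5.
Competitive firms price at marginal cost: P = 8, giving Q = 196/3.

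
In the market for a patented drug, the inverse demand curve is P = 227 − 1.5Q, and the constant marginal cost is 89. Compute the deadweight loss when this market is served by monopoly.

Perfect competition: P = MC = 89, so 227 − 1.5Q = 89 and Q = 92.
A monopolist chooses Q where MR = MC. MR = 227 − 3Q; setting this equal to 89 gives Q = 46 and P = 158.
DWL is the triangle between Q = 46 and Q = 92: ½·(92 − 46)·(158 − 89) = 1587.

DWL = 1587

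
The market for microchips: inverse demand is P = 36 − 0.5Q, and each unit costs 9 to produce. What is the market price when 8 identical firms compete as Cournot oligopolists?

P = 12

In a 8-firm Cournot equilibrium, symmetry and the first-order condition give q = (36 − 9)/(4.5) = 6. So Q = 48 and P = 12.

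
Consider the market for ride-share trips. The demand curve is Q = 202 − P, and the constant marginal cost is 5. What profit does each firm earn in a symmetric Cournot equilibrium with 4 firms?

π_i = 1552.36

Inverting demand: P = 202 − Q.
With 4 symmetric Cournot firms, each firm's FOC gives 202 − 5q = 5, so q = 39.4, Q = 4·39.4 = 157.6, and P = 44.4.
Each firm's profit = (44.4 − 5)·39.4 = 1552.36.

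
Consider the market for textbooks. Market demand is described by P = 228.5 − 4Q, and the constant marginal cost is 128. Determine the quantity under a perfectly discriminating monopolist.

Q = 25.125

With perfect price discrimination, output is the efficient level Q = 25.125 (where demand meets MC), but every buyer pays their willingness to pay: CS = 0 and PS = total surplus.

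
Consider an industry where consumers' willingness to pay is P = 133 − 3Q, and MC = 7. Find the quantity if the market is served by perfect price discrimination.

Q = 42

Under first-degree price discrimination the firm charges each unit its demand price and produces up to where P = MC, i.e. Q = 42. Consumer surplus is zero; producer surplus equals total surplus.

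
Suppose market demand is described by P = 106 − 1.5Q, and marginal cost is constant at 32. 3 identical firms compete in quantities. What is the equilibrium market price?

P = 50.5

In a 3-firm Cournot equilibrium, symmetry and the first-order condition give q = (106 − 32)/(6) = 37/3. So Q = 37 and P = 50.5.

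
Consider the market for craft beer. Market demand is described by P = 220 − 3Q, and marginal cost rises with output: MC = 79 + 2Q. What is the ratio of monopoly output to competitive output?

Q_m/Q_c = 0.625

Monopoly sets MR = MC: 220 − 6Q = 79 + 2Q ⇒ Q = 17.625, P = 220 − 3·17.625 = 167.125.
Under competition P = MC: 220 − 3Q = 79 + 2Q ⇒ Q = 28.2, P = 135.4.
Ratio Q_m/Q_c = 17.625/28.2 = 0.625.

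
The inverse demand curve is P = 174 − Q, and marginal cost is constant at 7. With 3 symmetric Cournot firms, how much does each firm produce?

q_i = 41.75

In a 3-firm Cournot equilibrium, symmetry and the first-order condition give q = (174 − 7)/(4) = 41.75. So Q = 125.25 and P = 48.75.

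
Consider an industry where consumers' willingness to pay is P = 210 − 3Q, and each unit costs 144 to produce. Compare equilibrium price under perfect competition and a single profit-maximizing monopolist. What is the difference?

Competitive firms price at marginal cost: P = 144, giving Q = 22.
The monopolist equates marginal revenue to marginal cost: 210 − 6Q = 144, so Q = 11. From demand, P = 177.
Change in equilibrium price: 177 − 144 = 33.

P rises by 33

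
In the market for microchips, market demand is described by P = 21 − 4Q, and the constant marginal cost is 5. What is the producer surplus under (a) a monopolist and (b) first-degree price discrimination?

Monopoly: PS = 16; Perfect PD: PS = 32

A monopolist chooses Q where MR = MC. MR = 21 − 8Q; setting this equal to 5 gives Q = 2 and P = 13.
PS = (13 − 5)·2 = 16.
A perfectly discriminating monopolist sells every unit with P(Q) ≥ MC(Q), so output equals the competitive quantity Q = 4. Each buyer pays their reservation price, so CS = 0 and the firm captures all surplus.
PS = ½·(21 − 5)·4 = 32.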